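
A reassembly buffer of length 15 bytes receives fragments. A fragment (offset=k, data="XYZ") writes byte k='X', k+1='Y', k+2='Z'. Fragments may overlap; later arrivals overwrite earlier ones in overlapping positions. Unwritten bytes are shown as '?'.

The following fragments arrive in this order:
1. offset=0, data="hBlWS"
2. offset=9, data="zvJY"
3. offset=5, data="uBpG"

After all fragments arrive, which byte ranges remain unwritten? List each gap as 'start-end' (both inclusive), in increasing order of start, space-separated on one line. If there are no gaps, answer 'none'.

Answer: 13-14

Derivation:
Fragment 1: offset=0 len=5
Fragment 2: offset=9 len=4
Fragment 3: offset=5 len=4
Gaps: 13-14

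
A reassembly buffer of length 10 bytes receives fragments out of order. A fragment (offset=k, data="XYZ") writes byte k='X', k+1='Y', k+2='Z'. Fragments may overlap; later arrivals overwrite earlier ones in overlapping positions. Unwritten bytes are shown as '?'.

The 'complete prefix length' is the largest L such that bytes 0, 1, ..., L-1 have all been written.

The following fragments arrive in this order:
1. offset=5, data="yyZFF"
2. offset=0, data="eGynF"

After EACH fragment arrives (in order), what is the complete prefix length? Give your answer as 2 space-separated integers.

Fragment 1: offset=5 data="yyZFF" -> buffer=?????yyZFF -> prefix_len=0
Fragment 2: offset=0 data="eGynF" -> buffer=eGynFyyZFF -> prefix_len=10

Answer: 0 10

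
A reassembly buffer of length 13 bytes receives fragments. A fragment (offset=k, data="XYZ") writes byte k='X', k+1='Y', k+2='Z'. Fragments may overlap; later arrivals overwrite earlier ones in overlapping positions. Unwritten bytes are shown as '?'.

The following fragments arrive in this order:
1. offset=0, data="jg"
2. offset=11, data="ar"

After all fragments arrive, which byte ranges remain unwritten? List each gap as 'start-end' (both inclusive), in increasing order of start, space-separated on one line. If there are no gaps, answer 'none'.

Answer: 2-10

Derivation:
Fragment 1: offset=0 len=2
Fragment 2: offset=11 len=2
Gaps: 2-10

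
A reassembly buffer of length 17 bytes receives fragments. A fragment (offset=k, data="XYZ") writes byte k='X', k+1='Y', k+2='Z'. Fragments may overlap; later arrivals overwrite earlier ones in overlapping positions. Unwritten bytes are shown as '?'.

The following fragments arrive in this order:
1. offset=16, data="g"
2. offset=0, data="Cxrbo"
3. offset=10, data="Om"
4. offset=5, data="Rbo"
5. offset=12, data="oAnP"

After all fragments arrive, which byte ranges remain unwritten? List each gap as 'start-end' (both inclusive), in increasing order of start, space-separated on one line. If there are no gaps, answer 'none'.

Fragment 1: offset=16 len=1
Fragment 2: offset=0 len=5
Fragment 3: offset=10 len=2
Fragment 4: offset=5 len=3
Fragment 5: offset=12 len=4
Gaps: 8-9

Answer: 8-9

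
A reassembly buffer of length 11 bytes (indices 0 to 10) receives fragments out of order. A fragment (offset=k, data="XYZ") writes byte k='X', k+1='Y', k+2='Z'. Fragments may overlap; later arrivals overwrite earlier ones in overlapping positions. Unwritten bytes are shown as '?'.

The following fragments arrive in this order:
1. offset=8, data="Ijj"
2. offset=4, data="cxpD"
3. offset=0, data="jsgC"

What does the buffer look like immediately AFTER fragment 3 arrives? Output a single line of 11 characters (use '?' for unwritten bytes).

Fragment 1: offset=8 data="Ijj" -> buffer=????????Ijj
Fragment 2: offset=4 data="cxpD" -> buffer=????cxpDIjj
Fragment 3: offset=0 data="jsgC" -> buffer=jsgCcxpDIjj

Answer: jsgCcxpDIjj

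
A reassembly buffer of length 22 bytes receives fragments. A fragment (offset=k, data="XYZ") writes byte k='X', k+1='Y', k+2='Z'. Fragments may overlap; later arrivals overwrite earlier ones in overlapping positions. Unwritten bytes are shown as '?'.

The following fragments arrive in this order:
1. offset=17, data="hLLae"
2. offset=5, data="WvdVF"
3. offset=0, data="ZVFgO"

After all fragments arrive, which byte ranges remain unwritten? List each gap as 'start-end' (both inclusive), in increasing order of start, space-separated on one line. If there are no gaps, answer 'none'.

Answer: 10-16

Derivation:
Fragment 1: offset=17 len=5
Fragment 2: offset=5 len=5
Fragment 3: offset=0 len=5
Gaps: 10-16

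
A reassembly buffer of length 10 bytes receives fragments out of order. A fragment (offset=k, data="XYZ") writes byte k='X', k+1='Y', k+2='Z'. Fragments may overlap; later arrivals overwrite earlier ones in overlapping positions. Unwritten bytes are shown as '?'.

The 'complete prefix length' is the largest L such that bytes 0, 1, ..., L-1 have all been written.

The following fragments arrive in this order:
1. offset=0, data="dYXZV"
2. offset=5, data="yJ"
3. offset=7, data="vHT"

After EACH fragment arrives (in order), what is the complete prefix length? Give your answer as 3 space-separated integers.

Fragment 1: offset=0 data="dYXZV" -> buffer=dYXZV????? -> prefix_len=5
Fragment 2: offset=5 data="yJ" -> buffer=dYXZVyJ??? -> prefix_len=7
Fragment 3: offset=7 data="vHT" -> buffer=dYXZVyJvHT -> prefix_len=10

Answer: 5 7 10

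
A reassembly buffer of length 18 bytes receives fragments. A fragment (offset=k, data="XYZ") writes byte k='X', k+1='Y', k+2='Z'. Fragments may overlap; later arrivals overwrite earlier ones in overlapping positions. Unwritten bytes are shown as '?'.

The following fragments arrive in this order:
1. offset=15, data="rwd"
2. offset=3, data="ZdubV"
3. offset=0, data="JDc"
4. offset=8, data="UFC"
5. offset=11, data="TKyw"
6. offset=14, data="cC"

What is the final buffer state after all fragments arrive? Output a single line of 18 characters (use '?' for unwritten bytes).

Fragment 1: offset=15 data="rwd" -> buffer=???????????????rwd
Fragment 2: offset=3 data="ZdubV" -> buffer=???ZdubV???????rwd
Fragment 3: offset=0 data="JDc" -> buffer=JDcZdubV???????rwd
Fragment 4: offset=8 data="UFC" -> buffer=JDcZdubVUFC????rwd
Fragment 5: offset=11 data="TKyw" -> buffer=JDcZdubVUFCTKywrwd
Fragment 6: offset=14 data="cC" -> buffer=JDcZdubVUFCTKycCwd

Answer: JDcZdubVUFCTKycCwd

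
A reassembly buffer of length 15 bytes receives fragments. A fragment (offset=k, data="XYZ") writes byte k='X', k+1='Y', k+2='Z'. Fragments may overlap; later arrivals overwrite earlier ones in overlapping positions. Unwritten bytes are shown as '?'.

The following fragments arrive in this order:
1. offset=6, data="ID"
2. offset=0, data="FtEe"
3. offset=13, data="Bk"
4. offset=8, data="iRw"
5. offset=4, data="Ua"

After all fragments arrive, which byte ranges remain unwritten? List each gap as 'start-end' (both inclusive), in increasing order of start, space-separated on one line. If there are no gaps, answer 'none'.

Fragment 1: offset=6 len=2
Fragment 2: offset=0 len=4
Fragment 3: offset=13 len=2
Fragment 4: offset=8 len=3
Fragment 5: offset=4 len=2
Gaps: 11-12

Answer: 11-12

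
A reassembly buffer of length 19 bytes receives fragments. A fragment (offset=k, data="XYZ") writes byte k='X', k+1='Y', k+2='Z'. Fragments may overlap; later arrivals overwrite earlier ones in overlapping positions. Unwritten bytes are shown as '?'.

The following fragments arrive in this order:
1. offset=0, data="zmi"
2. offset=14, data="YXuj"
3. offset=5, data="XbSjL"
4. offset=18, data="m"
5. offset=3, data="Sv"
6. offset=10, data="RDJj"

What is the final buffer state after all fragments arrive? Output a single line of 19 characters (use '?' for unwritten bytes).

Answer: zmiSvXbSjLRDJjYXujm

Derivation:
Fragment 1: offset=0 data="zmi" -> buffer=zmi????????????????
Fragment 2: offset=14 data="YXuj" -> buffer=zmi???????????YXuj?
Fragment 3: offset=5 data="XbSjL" -> buffer=zmi??XbSjL????YXuj?
Fragment 4: offset=18 data="m" -> buffer=zmi??XbSjL????YXujm
Fragment 5: offset=3 data="Sv" -> buffer=zmiSvXbSjL????YXujm
Fragment 6: offset=10 data="RDJj" -> buffer=zmiSvXbSjLRDJjYXujm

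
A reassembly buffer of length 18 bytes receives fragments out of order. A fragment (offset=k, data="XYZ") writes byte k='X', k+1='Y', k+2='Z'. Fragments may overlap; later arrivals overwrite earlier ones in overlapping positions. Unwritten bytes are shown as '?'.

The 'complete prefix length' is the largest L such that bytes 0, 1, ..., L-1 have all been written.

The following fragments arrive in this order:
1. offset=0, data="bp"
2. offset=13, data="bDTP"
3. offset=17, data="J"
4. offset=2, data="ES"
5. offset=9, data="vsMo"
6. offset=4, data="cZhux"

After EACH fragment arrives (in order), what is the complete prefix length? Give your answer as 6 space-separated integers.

Fragment 1: offset=0 data="bp" -> buffer=bp???????????????? -> prefix_len=2
Fragment 2: offset=13 data="bDTP" -> buffer=bp???????????bDTP? -> prefix_len=2
Fragment 3: offset=17 data="J" -> buffer=bp???????????bDTPJ -> prefix_len=2
Fragment 4: offset=2 data="ES" -> buffer=bpES?????????bDTPJ -> prefix_len=4
Fragment 5: offset=9 data="vsMo" -> buffer=bpES?????vsMobDTPJ -> prefix_len=4
Fragment 6: offset=4 data="cZhux" -> buffer=bpEScZhuxvsMobDTPJ -> prefix_len=18

Answer: 2 2 2 4 4 18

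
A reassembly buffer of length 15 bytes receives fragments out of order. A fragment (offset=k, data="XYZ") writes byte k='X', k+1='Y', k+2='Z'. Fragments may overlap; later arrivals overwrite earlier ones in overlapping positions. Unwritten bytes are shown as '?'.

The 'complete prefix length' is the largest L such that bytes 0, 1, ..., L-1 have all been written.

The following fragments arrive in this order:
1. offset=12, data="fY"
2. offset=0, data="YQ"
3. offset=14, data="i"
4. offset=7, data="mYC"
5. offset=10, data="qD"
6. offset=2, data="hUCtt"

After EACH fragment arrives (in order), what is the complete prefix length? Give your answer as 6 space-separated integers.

Fragment 1: offset=12 data="fY" -> buffer=????????????fY? -> prefix_len=0
Fragment 2: offset=0 data="YQ" -> buffer=YQ??????????fY? -> prefix_len=2
Fragment 3: offset=14 data="i" -> buffer=YQ??????????fYi -> prefix_len=2
Fragment 4: offset=7 data="mYC" -> buffer=YQ?????mYC??fYi -> prefix_len=2
Fragment 5: offset=10 data="qD" -> buffer=YQ?????mYCqDfYi -> prefix_len=2
Fragment 6: offset=2 data="hUCtt" -> buffer=YQhUCttmYCqDfYi -> prefix_len=15

Answer: 0 2 2 2 2 15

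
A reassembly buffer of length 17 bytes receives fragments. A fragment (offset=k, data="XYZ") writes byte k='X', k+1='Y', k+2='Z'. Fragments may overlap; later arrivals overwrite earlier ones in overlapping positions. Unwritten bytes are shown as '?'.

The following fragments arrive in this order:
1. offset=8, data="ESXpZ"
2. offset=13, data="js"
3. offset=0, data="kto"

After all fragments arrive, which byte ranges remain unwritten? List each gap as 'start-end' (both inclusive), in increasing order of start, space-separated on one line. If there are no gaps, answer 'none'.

Fragment 1: offset=8 len=5
Fragment 2: offset=13 len=2
Fragment 3: offset=0 len=3
Gaps: 3-7 15-16

Answer: 3-7 15-16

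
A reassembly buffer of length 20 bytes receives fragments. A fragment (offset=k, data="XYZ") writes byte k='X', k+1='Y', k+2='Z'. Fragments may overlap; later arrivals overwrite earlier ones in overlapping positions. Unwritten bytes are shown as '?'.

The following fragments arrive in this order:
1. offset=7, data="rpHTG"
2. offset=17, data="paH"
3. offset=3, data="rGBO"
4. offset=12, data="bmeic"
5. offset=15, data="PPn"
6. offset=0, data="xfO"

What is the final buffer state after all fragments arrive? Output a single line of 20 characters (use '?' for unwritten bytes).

Answer: xfOrGBOrpHTGbmePPnaH

Derivation:
Fragment 1: offset=7 data="rpHTG" -> buffer=???????rpHTG????????
Fragment 2: offset=17 data="paH" -> buffer=???????rpHTG?????paH
Fragment 3: offset=3 data="rGBO" -> buffer=???rGBOrpHTG?????paH
Fragment 4: offset=12 data="bmeic" -> buffer=???rGBOrpHTGbmeicpaH
Fragment 5: offset=15 data="PPn" -> buffer=???rGBOrpHTGbmePPnaH
Fragment 6: offset=0 data="xfO" -> buffer=xfOrGBOrpHTGbmePPnaH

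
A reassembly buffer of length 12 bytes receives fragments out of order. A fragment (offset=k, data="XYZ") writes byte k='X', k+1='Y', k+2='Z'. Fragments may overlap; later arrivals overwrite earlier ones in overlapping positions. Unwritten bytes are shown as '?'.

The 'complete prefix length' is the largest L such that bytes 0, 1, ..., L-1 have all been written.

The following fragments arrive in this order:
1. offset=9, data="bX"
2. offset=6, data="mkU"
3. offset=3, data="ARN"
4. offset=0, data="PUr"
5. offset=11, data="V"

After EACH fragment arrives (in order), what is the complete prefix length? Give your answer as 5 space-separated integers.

Fragment 1: offset=9 data="bX" -> buffer=?????????bX? -> prefix_len=0
Fragment 2: offset=6 data="mkU" -> buffer=??????mkUbX? -> prefix_len=0
Fragment 3: offset=3 data="ARN" -> buffer=???ARNmkUbX? -> prefix_len=0
Fragment 4: offset=0 data="PUr" -> buffer=PUrARNmkUbX? -> prefix_len=11
Fragment 5: offset=11 data="V" -> buffer=PUrARNmkUbXV -> prefix_len=12

Answer: 0 0 0 11 12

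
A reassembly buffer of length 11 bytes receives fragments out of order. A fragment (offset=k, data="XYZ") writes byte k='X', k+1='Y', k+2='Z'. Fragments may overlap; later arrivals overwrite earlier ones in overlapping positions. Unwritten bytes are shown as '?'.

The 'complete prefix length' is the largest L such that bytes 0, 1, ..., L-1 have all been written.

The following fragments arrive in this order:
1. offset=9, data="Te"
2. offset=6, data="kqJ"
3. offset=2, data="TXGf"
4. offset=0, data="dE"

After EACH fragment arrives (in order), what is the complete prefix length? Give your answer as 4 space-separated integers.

Fragment 1: offset=9 data="Te" -> buffer=?????????Te -> prefix_len=0
Fragment 2: offset=6 data="kqJ" -> buffer=??????kqJTe -> prefix_len=0
Fragment 3: offset=2 data="TXGf" -> buffer=??TXGfkqJTe -> prefix_len=0
Fragment 4: offset=0 data="dE" -> buffer=dETXGfkqJTe -> prefix_len=11

Answer: 0 0 0 11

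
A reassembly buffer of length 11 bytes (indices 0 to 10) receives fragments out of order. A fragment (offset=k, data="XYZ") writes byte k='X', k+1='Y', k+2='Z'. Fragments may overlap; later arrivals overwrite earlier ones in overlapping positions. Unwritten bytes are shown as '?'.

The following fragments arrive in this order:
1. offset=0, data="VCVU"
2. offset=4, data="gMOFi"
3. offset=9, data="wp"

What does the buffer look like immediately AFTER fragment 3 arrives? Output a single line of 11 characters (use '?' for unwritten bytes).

Answer: VCVUgMOFiwp

Derivation:
Fragment 1: offset=0 data="VCVU" -> buffer=VCVU???????
Fragment 2: offset=4 data="gMOFi" -> buffer=VCVUgMOFi??
Fragment 3: offset=9 data="wp" -> buffer=VCVUgMOFiwp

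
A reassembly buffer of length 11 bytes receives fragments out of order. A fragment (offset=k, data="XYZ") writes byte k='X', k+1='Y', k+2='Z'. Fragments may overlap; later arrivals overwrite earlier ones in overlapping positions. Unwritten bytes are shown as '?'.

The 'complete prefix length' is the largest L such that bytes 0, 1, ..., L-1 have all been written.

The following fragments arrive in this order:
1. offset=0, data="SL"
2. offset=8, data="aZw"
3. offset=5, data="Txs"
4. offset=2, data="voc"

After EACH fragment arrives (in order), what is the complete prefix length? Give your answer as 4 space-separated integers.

Answer: 2 2 2 11

Derivation:
Fragment 1: offset=0 data="SL" -> buffer=SL????????? -> prefix_len=2
Fragment 2: offset=8 data="aZw" -> buffer=SL??????aZw -> prefix_len=2
Fragment 3: offset=5 data="Txs" -> buffer=SL???TxsaZw -> prefix_len=2
Fragment 4: offset=2 data="voc" -> buffer=SLvocTxsaZw -> prefix_len=11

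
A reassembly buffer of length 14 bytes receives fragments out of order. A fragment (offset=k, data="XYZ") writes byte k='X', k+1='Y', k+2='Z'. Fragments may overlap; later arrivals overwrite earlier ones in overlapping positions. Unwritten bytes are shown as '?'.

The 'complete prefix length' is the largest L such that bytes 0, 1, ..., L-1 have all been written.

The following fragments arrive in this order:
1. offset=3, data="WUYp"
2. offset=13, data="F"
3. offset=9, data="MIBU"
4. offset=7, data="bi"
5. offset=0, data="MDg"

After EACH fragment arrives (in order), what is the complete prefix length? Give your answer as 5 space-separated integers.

Fragment 1: offset=3 data="WUYp" -> buffer=???WUYp??????? -> prefix_len=0
Fragment 2: offset=13 data="F" -> buffer=???WUYp??????F -> prefix_len=0
Fragment 3: offset=9 data="MIBU" -> buffer=???WUYp??MIBUF -> prefix_len=0
Fragment 4: offset=7 data="bi" -> buffer=???WUYpbiMIBUF -> prefix_len=0
Fragment 5: offset=0 data="MDg" -> buffer=MDgWUYpbiMIBUF -> prefix_len=14

Answer: 0 0 0 0 14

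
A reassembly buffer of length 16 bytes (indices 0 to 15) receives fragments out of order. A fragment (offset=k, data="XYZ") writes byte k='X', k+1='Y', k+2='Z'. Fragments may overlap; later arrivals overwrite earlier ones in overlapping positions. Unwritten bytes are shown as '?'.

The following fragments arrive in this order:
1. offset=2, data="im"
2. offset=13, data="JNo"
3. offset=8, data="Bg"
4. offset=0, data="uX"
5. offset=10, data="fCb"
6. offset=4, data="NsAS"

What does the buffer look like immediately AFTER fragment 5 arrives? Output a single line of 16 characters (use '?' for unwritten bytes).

Answer: uXim????BgfCbJNo

Derivation:
Fragment 1: offset=2 data="im" -> buffer=??im????????????
Fragment 2: offset=13 data="JNo" -> buffer=??im?????????JNo
Fragment 3: offset=8 data="Bg" -> buffer=??im????Bg???JNo
Fragment 4: offset=0 data="uX" -> buffer=uXim????Bg???JNo
Fragment 5: offset=10 data="fCb" -> buffer=uXim????BgfCbJNo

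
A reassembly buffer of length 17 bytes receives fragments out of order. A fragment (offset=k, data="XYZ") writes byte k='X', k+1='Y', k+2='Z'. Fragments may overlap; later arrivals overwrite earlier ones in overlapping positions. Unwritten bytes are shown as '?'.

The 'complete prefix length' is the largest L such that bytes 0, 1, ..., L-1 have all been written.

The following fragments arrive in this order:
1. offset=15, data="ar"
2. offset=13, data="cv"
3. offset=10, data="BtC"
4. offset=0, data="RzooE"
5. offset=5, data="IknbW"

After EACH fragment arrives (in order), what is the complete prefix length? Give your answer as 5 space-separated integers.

Fragment 1: offset=15 data="ar" -> buffer=???????????????ar -> prefix_len=0
Fragment 2: offset=13 data="cv" -> buffer=?????????????cvar -> prefix_len=0
Fragment 3: offset=10 data="BtC" -> buffer=??????????BtCcvar -> prefix_len=0
Fragment 4: offset=0 data="RzooE" -> buffer=RzooE?????BtCcvar -> prefix_len=5
Fragment 5: offset=5 data="IknbW" -> buffer=RzooEIknbWBtCcvar -> prefix_len=17

Answer: 0 0 0 5 17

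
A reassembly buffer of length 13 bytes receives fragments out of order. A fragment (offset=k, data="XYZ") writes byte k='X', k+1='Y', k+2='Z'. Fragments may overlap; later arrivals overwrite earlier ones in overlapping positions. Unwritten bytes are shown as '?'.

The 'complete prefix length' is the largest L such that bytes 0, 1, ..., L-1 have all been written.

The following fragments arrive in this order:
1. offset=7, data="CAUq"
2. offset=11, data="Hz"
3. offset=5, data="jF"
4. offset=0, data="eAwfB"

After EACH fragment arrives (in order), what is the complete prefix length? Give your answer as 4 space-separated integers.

Answer: 0 0 0 13

Derivation:
Fragment 1: offset=7 data="CAUq" -> buffer=???????CAUq?? -> prefix_len=0
Fragment 2: offset=11 data="Hz" -> buffer=???????CAUqHz -> prefix_len=0
Fragment 3: offset=5 data="jF" -> buffer=?????jFCAUqHz -> prefix_len=0
Fragment 4: offset=0 data="eAwfB" -> buffer=eAwfBjFCAUqHz -> prefix_len=13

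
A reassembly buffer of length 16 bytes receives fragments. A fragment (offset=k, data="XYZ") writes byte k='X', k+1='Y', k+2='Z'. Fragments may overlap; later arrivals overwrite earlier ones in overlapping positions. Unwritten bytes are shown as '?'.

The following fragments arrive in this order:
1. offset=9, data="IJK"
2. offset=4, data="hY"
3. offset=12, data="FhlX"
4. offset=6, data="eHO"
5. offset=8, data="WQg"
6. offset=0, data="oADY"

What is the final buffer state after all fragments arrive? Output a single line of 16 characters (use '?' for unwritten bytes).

Fragment 1: offset=9 data="IJK" -> buffer=?????????IJK????
Fragment 2: offset=4 data="hY" -> buffer=????hY???IJK????
Fragment 3: offset=12 data="FhlX" -> buffer=????hY???IJKFhlX
Fragment 4: offset=6 data="eHO" -> buffer=????hYeHOIJKFhlX
Fragment 5: offset=8 data="WQg" -> buffer=????hYeHWQgKFhlX
Fragment 6: offset=0 data="oADY" -> buffer=oADYhYeHWQgKFhlX

Answer: oADYhYeHWQgKFhlX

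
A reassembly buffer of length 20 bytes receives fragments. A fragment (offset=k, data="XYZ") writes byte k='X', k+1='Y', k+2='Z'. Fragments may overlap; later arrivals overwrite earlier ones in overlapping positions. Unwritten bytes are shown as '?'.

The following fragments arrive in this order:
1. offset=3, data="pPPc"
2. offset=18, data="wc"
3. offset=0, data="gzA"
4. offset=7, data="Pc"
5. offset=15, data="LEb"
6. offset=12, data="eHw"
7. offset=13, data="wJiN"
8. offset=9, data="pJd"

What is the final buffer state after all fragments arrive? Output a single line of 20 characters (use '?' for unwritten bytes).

Answer: gzApPPcPcpJdewJiNbwc

Derivation:
Fragment 1: offset=3 data="pPPc" -> buffer=???pPPc?????????????
Fragment 2: offset=18 data="wc" -> buffer=???pPPc???????????wc
Fragment 3: offset=0 data="gzA" -> buffer=gzApPPc???????????wc
Fragment 4: offset=7 data="Pc" -> buffer=gzApPPcPc?????????wc
Fragment 5: offset=15 data="LEb" -> buffer=gzApPPcPc??????LEbwc
Fragment 6: offset=12 data="eHw" -> buffer=gzApPPcPc???eHwLEbwc
Fragment 7: offset=13 data="wJiN" -> buffer=gzApPPcPc???ewJiNbwc
Fragment 8: offset=9 data="pJd" -> buffer=gzApPPcPcpJdewJiNbwc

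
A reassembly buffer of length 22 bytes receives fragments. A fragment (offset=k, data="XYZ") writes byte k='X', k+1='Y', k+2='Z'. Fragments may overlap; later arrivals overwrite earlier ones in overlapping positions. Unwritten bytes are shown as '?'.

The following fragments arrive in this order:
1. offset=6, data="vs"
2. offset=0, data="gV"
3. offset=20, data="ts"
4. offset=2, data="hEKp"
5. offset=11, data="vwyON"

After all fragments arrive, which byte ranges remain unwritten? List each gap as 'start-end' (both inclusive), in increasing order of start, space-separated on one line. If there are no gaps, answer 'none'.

Answer: 8-10 16-19

Derivation:
Fragment 1: offset=6 len=2
Fragment 2: offset=0 len=2
Fragment 3: offset=20 len=2
Fragment 4: offset=2 len=4
Fragment 5: offset=11 len=5
Gaps: 8-10 16-19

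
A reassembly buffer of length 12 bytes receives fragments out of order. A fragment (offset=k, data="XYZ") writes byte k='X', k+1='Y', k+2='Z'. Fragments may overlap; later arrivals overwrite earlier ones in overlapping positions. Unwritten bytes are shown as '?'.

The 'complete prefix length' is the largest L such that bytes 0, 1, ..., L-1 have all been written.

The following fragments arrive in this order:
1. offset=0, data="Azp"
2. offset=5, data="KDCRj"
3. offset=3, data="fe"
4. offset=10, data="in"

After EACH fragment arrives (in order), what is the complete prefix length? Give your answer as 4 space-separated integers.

Fragment 1: offset=0 data="Azp" -> buffer=Azp????????? -> prefix_len=3
Fragment 2: offset=5 data="KDCRj" -> buffer=Azp??KDCRj?? -> prefix_len=3
Fragment 3: offset=3 data="fe" -> buffer=AzpfeKDCRj?? -> prefix_len=10
Fragment 4: offset=10 data="in" -> buffer=AzpfeKDCRjin -> prefix_len=12

Answer: 3 3 10 12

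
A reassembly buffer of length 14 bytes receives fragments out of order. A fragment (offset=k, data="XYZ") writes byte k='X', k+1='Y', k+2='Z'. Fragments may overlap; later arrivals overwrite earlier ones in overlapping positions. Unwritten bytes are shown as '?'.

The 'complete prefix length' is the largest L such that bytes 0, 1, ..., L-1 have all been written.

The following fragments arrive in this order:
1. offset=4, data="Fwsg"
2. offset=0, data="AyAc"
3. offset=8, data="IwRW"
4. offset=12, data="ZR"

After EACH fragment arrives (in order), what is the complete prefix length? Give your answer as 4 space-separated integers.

Answer: 0 8 12 14

Derivation:
Fragment 1: offset=4 data="Fwsg" -> buffer=????Fwsg?????? -> prefix_len=0
Fragment 2: offset=0 data="AyAc" -> buffer=AyAcFwsg?????? -> prefix_len=8
Fragment 3: offset=8 data="IwRW" -> buffer=AyAcFwsgIwRW?? -> prefix_len=12
Fragment 4: offset=12 data="ZR" -> buffer=AyAcFwsgIwRWZR -> prefix_len=14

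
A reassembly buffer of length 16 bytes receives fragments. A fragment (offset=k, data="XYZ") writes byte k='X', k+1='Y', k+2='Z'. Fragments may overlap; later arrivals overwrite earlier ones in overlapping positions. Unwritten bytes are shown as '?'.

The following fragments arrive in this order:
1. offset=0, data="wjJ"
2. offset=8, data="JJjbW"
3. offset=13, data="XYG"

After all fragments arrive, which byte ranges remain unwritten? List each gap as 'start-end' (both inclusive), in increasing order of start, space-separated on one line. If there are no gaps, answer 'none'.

Answer: 3-7

Derivation:
Fragment 1: offset=0 len=3
Fragment 2: offset=8 len=5
Fragment 3: offset=13 len=3
Gaps: 3-7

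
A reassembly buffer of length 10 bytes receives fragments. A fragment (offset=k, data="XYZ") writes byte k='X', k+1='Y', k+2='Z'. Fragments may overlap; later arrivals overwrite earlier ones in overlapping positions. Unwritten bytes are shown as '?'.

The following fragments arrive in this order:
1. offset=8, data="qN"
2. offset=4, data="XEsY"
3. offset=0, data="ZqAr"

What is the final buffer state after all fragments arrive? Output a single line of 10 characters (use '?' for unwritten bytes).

Answer: ZqArXEsYqN

Derivation:
Fragment 1: offset=8 data="qN" -> buffer=????????qN
Fragment 2: offset=4 data="XEsY" -> buffer=????XEsYqN
Fragment 3: offset=0 data="ZqAr" -> buffer=ZqArXEsYqN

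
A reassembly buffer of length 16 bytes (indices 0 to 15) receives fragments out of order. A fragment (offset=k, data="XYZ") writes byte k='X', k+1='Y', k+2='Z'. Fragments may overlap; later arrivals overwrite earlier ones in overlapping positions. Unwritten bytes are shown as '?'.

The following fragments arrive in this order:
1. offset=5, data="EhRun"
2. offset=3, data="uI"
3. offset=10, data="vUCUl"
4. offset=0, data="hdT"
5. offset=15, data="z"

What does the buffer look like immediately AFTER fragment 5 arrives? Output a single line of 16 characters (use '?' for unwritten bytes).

Fragment 1: offset=5 data="EhRun" -> buffer=?????EhRun??????
Fragment 2: offset=3 data="uI" -> buffer=???uIEhRun??????
Fragment 3: offset=10 data="vUCUl" -> buffer=???uIEhRunvUCUl?
Fragment 4: offset=0 data="hdT" -> buffer=hdTuIEhRunvUCUl?
Fragment 5: offset=15 data="z" -> buffer=hdTuIEhRunvUCUlz

Answer: hdTuIEhRunvUCUlz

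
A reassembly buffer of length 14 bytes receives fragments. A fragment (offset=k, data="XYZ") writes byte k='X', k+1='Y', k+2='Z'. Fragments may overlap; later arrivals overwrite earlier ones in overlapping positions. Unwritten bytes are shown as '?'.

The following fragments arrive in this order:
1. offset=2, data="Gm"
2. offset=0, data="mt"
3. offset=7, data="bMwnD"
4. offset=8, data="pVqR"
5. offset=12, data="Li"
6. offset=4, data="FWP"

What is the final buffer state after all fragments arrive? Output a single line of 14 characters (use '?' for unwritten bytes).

Answer: mtGmFWPbpVqRLi

Derivation:
Fragment 1: offset=2 data="Gm" -> buffer=??Gm??????????
Fragment 2: offset=0 data="mt" -> buffer=mtGm??????????
Fragment 3: offset=7 data="bMwnD" -> buffer=mtGm???bMwnD??
Fragment 4: offset=8 data="pVqR" -> buffer=mtGm???bpVqR??
Fragment 5: offset=12 data="Li" -> buffer=mtGm???bpVqRLi
Fragment 6: offset=4 data="FWP" -> buffer=mtGmFWPbpVqRLi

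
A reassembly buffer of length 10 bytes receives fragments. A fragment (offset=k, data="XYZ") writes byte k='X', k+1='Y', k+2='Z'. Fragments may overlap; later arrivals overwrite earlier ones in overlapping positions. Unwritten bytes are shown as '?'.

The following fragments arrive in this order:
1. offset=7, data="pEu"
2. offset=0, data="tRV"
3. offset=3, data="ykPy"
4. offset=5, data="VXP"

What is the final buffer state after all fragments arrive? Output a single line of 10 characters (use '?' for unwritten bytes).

Fragment 1: offset=7 data="pEu" -> buffer=???????pEu
Fragment 2: offset=0 data="tRV" -> buffer=tRV????pEu
Fragment 3: offset=3 data="ykPy" -> buffer=tRVykPypEu
Fragment 4: offset=5 data="VXP" -> buffer=tRVykVXPEu

Answer: tRVykVXPEu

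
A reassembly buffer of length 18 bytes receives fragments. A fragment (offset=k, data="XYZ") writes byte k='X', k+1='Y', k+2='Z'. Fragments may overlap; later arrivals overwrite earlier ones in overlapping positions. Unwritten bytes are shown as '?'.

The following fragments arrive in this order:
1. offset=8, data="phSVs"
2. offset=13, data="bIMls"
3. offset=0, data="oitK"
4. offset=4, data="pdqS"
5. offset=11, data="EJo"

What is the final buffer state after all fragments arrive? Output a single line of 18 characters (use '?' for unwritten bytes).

Answer: oitKpdqSphSEJoIMls

Derivation:
Fragment 1: offset=8 data="phSVs" -> buffer=????????phSVs?????
Fragment 2: offset=13 data="bIMls" -> buffer=????????phSVsbIMls
Fragment 3: offset=0 data="oitK" -> buffer=oitK????phSVsbIMls
Fragment 4: offset=4 data="pdqS" -> buffer=oitKpdqSphSVsbIMls
Fragment 5: offset=11 data="EJo" -> buffer=oitKpdqSphSEJoIMls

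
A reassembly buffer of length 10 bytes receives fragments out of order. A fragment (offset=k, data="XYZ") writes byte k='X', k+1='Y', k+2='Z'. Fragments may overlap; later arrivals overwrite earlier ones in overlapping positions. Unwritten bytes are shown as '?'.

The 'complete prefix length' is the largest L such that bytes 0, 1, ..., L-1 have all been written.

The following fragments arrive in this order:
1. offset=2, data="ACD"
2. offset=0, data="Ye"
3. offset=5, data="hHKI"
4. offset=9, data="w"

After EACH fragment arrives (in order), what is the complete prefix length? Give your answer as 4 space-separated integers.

Fragment 1: offset=2 data="ACD" -> buffer=??ACD????? -> prefix_len=0
Fragment 2: offset=0 data="Ye" -> buffer=YeACD????? -> prefix_len=5
Fragment 3: offset=5 data="hHKI" -> buffer=YeACDhHKI? -> prefix_len=9
Fragment 4: offset=9 data="w" -> buffer=YeACDhHKIw -> prefix_len=10

Answer: 0 5 9 10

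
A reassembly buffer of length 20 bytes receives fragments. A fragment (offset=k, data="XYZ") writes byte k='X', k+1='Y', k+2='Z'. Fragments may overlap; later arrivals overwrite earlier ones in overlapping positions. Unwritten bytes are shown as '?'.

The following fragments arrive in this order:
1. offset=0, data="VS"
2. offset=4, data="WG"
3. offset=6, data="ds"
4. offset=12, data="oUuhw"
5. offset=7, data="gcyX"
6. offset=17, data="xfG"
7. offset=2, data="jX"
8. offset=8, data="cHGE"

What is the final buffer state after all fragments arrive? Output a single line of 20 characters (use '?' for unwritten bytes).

Answer: VSjXWGdgcHGEoUuhwxfG

Derivation:
Fragment 1: offset=0 data="VS" -> buffer=VS??????????????????
Fragment 2: offset=4 data="WG" -> buffer=VS??WG??????????????
Fragment 3: offset=6 data="ds" -> buffer=VS??WGds????????????
Fragment 4: offset=12 data="oUuhw" -> buffer=VS??WGds????oUuhw???
Fragment 5: offset=7 data="gcyX" -> buffer=VS??WGdgcyX?oUuhw???
Fragment 6: offset=17 data="xfG" -> buffer=VS??WGdgcyX?oUuhwxfG
Fragment 7: offset=2 data="jX" -> buffer=VSjXWGdgcyX?oUuhwxfG
Fragment 8: offset=8 data="cHGE" -> buffer=VSjXWGdgcHGEoUuhwxfG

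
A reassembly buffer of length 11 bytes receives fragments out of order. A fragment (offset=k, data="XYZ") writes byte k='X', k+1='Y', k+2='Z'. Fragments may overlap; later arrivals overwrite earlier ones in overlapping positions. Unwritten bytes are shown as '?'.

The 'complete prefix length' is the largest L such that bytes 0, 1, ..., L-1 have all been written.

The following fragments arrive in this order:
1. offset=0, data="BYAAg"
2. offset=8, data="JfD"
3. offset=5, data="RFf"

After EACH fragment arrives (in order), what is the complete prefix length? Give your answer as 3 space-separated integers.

Fragment 1: offset=0 data="BYAAg" -> buffer=BYAAg?????? -> prefix_len=5
Fragment 2: offset=8 data="JfD" -> buffer=BYAAg???JfD -> prefix_len=5
Fragment 3: offset=5 data="RFf" -> buffer=BYAAgRFfJfD -> prefix_len=11

Answer: 5 5 11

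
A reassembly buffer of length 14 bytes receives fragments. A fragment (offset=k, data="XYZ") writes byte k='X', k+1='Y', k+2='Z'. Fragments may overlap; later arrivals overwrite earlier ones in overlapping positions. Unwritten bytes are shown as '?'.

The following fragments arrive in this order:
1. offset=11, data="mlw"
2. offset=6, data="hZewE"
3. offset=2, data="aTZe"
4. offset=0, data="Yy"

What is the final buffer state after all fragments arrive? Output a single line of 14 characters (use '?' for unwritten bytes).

Fragment 1: offset=11 data="mlw" -> buffer=???????????mlw
Fragment 2: offset=6 data="hZewE" -> buffer=??????hZewEmlw
Fragment 3: offset=2 data="aTZe" -> buffer=??aTZehZewEmlw
Fragment 4: offset=0 data="Yy" -> buffer=YyaTZehZewEmlw

Answer: YyaTZehZewEmlw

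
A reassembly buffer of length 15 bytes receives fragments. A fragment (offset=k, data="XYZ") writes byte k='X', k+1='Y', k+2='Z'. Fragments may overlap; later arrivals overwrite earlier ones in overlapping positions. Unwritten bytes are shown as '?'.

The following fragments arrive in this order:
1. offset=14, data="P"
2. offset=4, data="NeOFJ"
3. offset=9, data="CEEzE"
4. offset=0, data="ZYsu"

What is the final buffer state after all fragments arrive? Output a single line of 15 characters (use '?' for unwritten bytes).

Fragment 1: offset=14 data="P" -> buffer=??????????????P
Fragment 2: offset=4 data="NeOFJ" -> buffer=????NeOFJ?????P
Fragment 3: offset=9 data="CEEzE" -> buffer=????NeOFJCEEzEP
Fragment 4: offset=0 data="ZYsu" -> buffer=ZYsuNeOFJCEEzEP

Answer: ZYsuNeOFJCEEzEP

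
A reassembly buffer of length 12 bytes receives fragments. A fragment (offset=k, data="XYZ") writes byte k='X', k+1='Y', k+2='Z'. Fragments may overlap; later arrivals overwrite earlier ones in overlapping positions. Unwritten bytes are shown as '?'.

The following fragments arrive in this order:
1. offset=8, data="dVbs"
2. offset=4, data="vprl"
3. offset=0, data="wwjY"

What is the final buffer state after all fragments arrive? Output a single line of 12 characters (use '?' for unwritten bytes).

Answer: wwjYvprldVbs

Derivation:
Fragment 1: offset=8 data="dVbs" -> buffer=????????dVbs
Fragment 2: offset=4 data="vprl" -> buffer=????vprldVbs
Fragment 3: offset=0 data="wwjY" -> buffer=wwjYvprldVbs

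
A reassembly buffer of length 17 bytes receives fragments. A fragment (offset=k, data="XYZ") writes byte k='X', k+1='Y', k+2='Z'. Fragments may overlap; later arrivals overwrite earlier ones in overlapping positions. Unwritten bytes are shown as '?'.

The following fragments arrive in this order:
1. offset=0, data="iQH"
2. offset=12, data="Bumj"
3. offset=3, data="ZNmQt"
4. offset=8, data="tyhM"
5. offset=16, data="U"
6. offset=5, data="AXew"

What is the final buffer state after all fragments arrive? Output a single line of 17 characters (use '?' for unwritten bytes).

Answer: iQHZNAXewyhMBumjU

Derivation:
Fragment 1: offset=0 data="iQH" -> buffer=iQH??????????????
Fragment 2: offset=12 data="Bumj" -> buffer=iQH?????????Bumj?
Fragment 3: offset=3 data="ZNmQt" -> buffer=iQHZNmQt????Bumj?
Fragment 4: offset=8 data="tyhM" -> buffer=iQHZNmQttyhMBumj?
Fragment 5: offset=16 data="U" -> buffer=iQHZNmQttyhMBumjU
Fragment 6: offset=5 data="AXew" -> buffer=iQHZNAXewyhMBumjU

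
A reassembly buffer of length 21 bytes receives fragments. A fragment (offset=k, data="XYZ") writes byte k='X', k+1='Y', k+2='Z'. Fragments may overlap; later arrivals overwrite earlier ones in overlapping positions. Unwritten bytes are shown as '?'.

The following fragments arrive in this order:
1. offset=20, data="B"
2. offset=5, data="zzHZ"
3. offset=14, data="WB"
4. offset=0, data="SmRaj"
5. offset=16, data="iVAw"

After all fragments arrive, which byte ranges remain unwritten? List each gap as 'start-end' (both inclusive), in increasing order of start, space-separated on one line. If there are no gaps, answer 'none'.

Fragment 1: offset=20 len=1
Fragment 2: offset=5 len=4
Fragment 3: offset=14 len=2
Fragment 4: offset=0 len=5
Fragment 5: offset=16 len=4
Gaps: 9-13

Answer: 9-13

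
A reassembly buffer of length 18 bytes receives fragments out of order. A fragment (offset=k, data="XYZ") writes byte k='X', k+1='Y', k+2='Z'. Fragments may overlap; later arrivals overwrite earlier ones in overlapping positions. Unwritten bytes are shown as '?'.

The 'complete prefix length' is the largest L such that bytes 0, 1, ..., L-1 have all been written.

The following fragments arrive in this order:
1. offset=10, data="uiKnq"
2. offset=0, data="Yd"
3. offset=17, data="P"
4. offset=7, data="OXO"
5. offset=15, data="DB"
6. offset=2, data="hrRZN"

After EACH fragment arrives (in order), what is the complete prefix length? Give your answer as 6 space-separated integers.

Answer: 0 2 2 2 2 18

Derivation:
Fragment 1: offset=10 data="uiKnq" -> buffer=??????????uiKnq??? -> prefix_len=0
Fragment 2: offset=0 data="Yd" -> buffer=Yd????????uiKnq??? -> prefix_len=2
Fragment 3: offset=17 data="P" -> buffer=Yd????????uiKnq??P -> prefix_len=2
Fragment 4: offset=7 data="OXO" -> buffer=Yd?????OXOuiKnq??P -> prefix_len=2
Fragment 5: offset=15 data="DB" -> buffer=Yd?????OXOuiKnqDBP -> prefix_len=2
Fragment 6: offset=2 data="hrRZN" -> buffer=YdhrRZNOXOuiKnqDBP -> prefix_len=18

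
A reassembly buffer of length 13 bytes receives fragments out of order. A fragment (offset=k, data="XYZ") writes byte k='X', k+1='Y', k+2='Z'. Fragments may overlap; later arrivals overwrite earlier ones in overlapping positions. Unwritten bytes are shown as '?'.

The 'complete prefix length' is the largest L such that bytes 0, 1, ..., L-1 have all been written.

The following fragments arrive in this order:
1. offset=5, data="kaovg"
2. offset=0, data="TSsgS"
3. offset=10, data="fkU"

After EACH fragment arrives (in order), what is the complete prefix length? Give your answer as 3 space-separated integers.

Answer: 0 10 13

Derivation:
Fragment 1: offset=5 data="kaovg" -> buffer=?????kaovg??? -> prefix_len=0
Fragment 2: offset=0 data="TSsgS" -> buffer=TSsgSkaovg??? -> prefix_len=10
Fragment 3: offset=10 data="fkU" -> buffer=TSsgSkaovgfkU -> prefix_len=13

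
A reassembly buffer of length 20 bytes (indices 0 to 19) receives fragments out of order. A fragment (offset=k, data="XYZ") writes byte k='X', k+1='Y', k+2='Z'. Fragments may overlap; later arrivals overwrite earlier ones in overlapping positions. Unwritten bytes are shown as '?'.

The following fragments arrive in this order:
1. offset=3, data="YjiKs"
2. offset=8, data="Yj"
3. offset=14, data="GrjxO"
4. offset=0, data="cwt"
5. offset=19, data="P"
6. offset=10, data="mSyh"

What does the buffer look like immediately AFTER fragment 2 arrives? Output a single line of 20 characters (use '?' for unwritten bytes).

Answer: ???YjiKsYj??????????

Derivation:
Fragment 1: offset=3 data="YjiKs" -> buffer=???YjiKs????????????
Fragment 2: offset=8 data="Yj" -> buffer=???YjiKsYj??????????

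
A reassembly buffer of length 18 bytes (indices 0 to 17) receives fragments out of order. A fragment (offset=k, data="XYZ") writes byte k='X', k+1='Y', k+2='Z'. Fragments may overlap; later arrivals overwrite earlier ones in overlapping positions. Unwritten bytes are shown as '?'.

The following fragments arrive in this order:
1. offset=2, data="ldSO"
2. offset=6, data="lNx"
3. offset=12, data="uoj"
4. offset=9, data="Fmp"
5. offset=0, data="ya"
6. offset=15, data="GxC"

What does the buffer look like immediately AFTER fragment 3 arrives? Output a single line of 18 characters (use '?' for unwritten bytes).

Fragment 1: offset=2 data="ldSO" -> buffer=??ldSO????????????
Fragment 2: offset=6 data="lNx" -> buffer=??ldSOlNx?????????
Fragment 3: offset=12 data="uoj" -> buffer=??ldSOlNx???uoj???

Answer: ??ldSOlNx???uoj???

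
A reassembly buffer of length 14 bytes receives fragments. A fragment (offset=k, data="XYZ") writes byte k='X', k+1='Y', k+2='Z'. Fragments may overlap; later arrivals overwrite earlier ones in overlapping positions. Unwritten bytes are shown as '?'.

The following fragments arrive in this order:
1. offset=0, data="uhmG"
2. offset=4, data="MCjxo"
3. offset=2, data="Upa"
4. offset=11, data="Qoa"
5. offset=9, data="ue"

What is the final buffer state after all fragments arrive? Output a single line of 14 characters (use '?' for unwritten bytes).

Answer: uhUpaCjxoueQoa

Derivation:
Fragment 1: offset=0 data="uhmG" -> buffer=uhmG??????????
Fragment 2: offset=4 data="MCjxo" -> buffer=uhmGMCjxo?????
Fragment 3: offset=2 data="Upa" -> buffer=uhUpaCjxo?????
Fragment 4: offset=11 data="Qoa" -> buffer=uhUpaCjxo??Qoa
Fragment 5: offset=9 data="ue" -> buffer=uhUpaCjxoueQoa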